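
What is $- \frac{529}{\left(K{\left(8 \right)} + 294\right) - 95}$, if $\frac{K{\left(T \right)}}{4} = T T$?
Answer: $- \frac{529}{455} \approx -1.1626$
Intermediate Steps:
$K{\left(T \right)} = 4 T^{2}$ ($K{\left(T \right)} = 4 T T = 4 T^{2}$)
$- \frac{529}{\left(K{\left(8 \right)} + 294\right) - 95} = - \frac{529}{\left(4 \cdot 8^{2} + 294\right) - 95} = - \frac{529}{\left(4 \cdot 64 + 294\right) - 95} = - \frac{529}{\left(256 + 294\right) - 95} = - \frac{529}{550 - 95} = - \frac{529}{455}$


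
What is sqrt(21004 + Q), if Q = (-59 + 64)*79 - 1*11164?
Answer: sqrt(10235) ≈ 101.17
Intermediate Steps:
Q = -10769 (Q = 5*79 - 11164 = 395 - 11164 = -10769)
sqrt(21004 + Q) = sqrt(21004 - 10769) = sqrt(10235)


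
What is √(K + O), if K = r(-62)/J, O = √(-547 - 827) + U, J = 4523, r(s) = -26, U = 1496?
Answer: √(30604345786 + 20457529*I*√1374)/4523 ≈ 38.681 + 0.47914*I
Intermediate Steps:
O = 1496 + I*√1374 (O = √(-547 - 827) + 1496 = √(-1374) + 1496 = I*√1374 + 1496 = 1496 + I*√1374 ≈ 1496.0 + 37.068*I)
K = -26/4523 ≈ -0.0057484
√(K + O) = √(-26/4523 + (1496 + I*√1374)) = √(6766382/4523 + I*√1374)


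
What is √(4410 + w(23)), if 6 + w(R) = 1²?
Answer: √4405 ≈ 66.370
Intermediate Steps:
w(R) = -5 (w(R) = -6 + 1² = -6 + 1 = -5)
√(4410 + w(23)) = √(4410 - 5) = √4405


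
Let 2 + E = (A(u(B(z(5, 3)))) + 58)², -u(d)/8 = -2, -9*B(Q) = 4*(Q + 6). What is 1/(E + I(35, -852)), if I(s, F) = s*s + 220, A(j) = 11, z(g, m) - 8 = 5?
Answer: 1/6204 ≈ 0.00016119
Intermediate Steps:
z(g, m) = 13 (z(g, m) = 8 + 5 = 13)
B(Q) = -8/3 - 4*Q/9 (B(Q) = -4*(Q + 6)/9 = -4*(6 + Q)/9 = -(24 + 4*Q)/9 = -8/3 - 4*Q/9)
u(d) = 16 (u(d) = -8*(-2) = 16)
I(s, F) = 220 + s² (I(s, F) = s² + 220 = 220 + s²)
E = 4759 (E = -2 + (11 + 58)² = -2 + 69² = -2 + 4761 = 4759)
1/(E + I(35, -852)) = 1/(4759 + (220 + 35²)) = 1/(4759 + (220 + 1225)) = 1/(4759 + 1445) = 1/6204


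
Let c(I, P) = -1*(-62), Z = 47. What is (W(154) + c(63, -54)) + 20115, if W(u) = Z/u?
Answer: 3107305/154 ≈ 20177.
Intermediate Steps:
c(I, P) = 62
W(u) = 47/u
(W(154) + c(63, -54)) + 20115 = (47/154 + 62) + 20115 = 9595/154 + 20115 = 3107305/154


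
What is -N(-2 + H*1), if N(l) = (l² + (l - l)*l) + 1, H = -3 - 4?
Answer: -82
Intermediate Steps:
H = -7
N(l) = 1 + l² (N(l) = (l² + 0*l) + 1 = (l² + 0) + 1 = l² + 1 = 1 + l²)
-N(-2 + H*1) = -(1 + (-2 - 7*1)²) = -(1 + (-2 - 7)²) = -(1 + (-9)²) = -(1 + 81) = -1*82 = -82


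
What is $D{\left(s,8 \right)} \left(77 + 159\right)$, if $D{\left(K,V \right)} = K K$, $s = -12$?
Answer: $33984$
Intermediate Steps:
$D{\left(K,V \right)} = K^{2}$
$D{\left(s,8 \right)} \left(77 + 159\right) = \left(-12\right)^{2} \left(77 + 159\right) = 144 \cdot 236 = 33984$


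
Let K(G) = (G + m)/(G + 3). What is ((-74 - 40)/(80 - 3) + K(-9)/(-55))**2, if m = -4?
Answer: 12327121/5336100 ≈ 2.3101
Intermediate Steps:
K(G) = (-4 + G)/(3 + G) (K(G) = (G - 4)/(G + 3) = (-4 + G)/(3 + G))
((-74 - 40)/(80 - 3) + K(-9)/(-55))**2 = ((-74 - 40)/(80 - 3) + ((-4 - 9)/(3 - 9))/(-55))**2 = (-114/77 + (-13/(-6))*(-1/55))**2 = (-114*1/77 - 1/6*(-13)*(-1/55))**2 = (-114/77 + (13/6)*(-1/55))**2 = (-114/77 - 13/330)**2 = (-3511/2310)**2 = 12327121/5336100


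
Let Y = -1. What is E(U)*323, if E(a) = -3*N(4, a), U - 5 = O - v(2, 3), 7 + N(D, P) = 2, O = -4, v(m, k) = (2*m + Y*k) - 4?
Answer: 4845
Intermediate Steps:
v(m, k) = -4 - k + 2*m (v(m, k) = (2*m - k) - 4 = (-k + 2*m) - 4 = -4 - k + 2*m)
N(D, P) = -5 (N(D, P) = -7 + 2 = -5)
U = 4 (U = 5 + (-4 - (-4 - 1*3 + 2*2)) = 5 + (-4 - (-4 - 3 + 4)) = 5 + (-4 - 1*(-3)) = 5 + (-4 + 3) = 5 - 1 = 4)
E(a) = 15 (E(a) = -3*(-5) = 15)
E(U)*323 = 15*323 = 4845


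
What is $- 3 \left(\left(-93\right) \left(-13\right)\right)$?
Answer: $-3627$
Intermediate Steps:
$- 3 \left(\left(-93\right) \left(-13\right)\right) = \left(-3\right) 1209 = -3627$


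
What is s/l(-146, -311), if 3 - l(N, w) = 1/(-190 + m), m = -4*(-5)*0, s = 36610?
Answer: 6955900/571 ≈ 12182.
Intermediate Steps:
m = 0 (m = 20*0 = 0)
l(N, w) = 571/190 (l(N, w) = 3 - 1/(-190 + 0) = 3 - 1/(-190) = 3 - 1*(-1/190) = 3 + 1/190 = 571/190)
s/l(-146, -311) = 36610/(571/190) = 36610*(190/571) = 6955900/571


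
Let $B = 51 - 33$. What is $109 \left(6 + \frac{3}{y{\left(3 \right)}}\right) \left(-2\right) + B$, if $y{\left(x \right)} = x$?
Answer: $-1508$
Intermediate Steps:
$B = 18$ ($B = 51 - 33 = 18$)
$109 \left(6 + \frac{3}{y{\left(3 \right)}}\right) \left(-2\right) + B = 109 \left(6 + \frac{3}{3}\right) \left(-2\right) + 18 = 109 \left(6 + 3 \cdot \frac{1}{3}\right) \left(-2\right) + 18 = 109 \left(6 + 1\right) \left(-2\right) + 18 = 109 \cdot 7 \left(-2\right) + 18 = 109 \left(-14\right) + 18 = -1526 + 18 = -1508$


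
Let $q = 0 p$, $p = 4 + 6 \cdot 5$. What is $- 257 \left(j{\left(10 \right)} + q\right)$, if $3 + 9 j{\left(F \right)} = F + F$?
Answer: $- \frac{4369}{9} \approx -485.44$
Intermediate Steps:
$p = 34$ ($p = 4 + 30 = 34$)
$q = 0$ ($q = 0 \cdot 34 = 0$)
$j{\left(F \right)} = - \frac{1}{3} + \frac{2 F}{9}$ ($j{\left(F \right)} = - \frac{1}{3} + \frac{F + F}{9} = - \frac{1}{3} + \frac{2 F}{9}$)
$- 257 \left(j{\left(10 \right)} + q\right) = - 257 \left(\left(- \frac{1}{3} + \frac{2}{9} \cdot 10\right) + 0\right) = - 257 \left(\left(- \frac{1}{3} + \frac{20}{9}\right) + 0\right) = - 257 \left(\frac{17}{9} + 0\right) = \left(-257\right) \frac{17}{9} = - \frac{4369}{9}$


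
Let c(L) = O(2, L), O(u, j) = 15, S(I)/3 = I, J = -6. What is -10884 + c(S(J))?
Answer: -10869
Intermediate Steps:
S(I) = 3*I
c(L) = 15
-10884 + c(S(J)) = -10884 + 15 = -10869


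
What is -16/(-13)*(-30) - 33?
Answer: -909/13 ≈ -69.923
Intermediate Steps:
-16/(-13)*(-30) - 33 = -16*(-1/13)*(-30) - 33 = (16/13)*(-30) - 33 = -480/13 - 33 = -909/13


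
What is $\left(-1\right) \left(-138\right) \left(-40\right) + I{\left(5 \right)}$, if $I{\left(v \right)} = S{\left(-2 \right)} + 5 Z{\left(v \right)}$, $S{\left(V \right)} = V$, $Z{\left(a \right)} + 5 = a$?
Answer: $-5522$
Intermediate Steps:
$Z{\left(a \right)} = -5 + a$
$I{\left(v \right)} = -27 + 5 v$ ($I{\left(v \right)} = -2 + 5 \left(-5 + v\right) = -2 + \left(-25 + 5 v\right) = -27 + 5 v$)
$\left(-1\right) \left(-138\right) \left(-40\right) + I{\left(5 \right)} = \left(-1\right) \left(-138\right) \left(-40\right) + \left(-27 + 5 \cdot 5\right) = 138 \left(-40\right) + \left(-27 + 25\right) = -5520 - 2 = -5522$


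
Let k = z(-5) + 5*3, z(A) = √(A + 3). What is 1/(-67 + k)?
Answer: -26/1353 - I*√2/2706 ≈ -0.019217 - 0.00052262*I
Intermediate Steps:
z(A) = √(3 + A)
k = 15 + I*√2 (k = √(3 - 5) + 5*3 = √(-2) + 15 = I*√2 + 15 = 15 + I*√2 ≈ 15.0 + 1.4142*I)
1/(-67 + k) = 1/(-67 + (15 + I*√2)) = 1/(-52 + I*√2)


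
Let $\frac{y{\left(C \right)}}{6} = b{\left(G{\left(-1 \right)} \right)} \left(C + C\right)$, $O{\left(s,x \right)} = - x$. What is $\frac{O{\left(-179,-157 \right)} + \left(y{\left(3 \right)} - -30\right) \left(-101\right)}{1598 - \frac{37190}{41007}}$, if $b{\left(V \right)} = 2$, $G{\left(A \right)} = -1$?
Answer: $- \frac{416016015}{65491996} \approx -6.3522$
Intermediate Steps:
$y{\left(C \right)} = 24 C$ ($y{\left(C \right)} = 6 \cdot 2 \left(C + C\right) = 6 \cdot 2 \cdot 2 C = 6 \cdot 4 C = 24 C$)
$\frac{O{\left(-179,-157 \right)} + \left(y{\left(3 \right)} - -30\right) \left(-101\right)}{1598 - \frac{37190}{41007}} = \frac{\left(-1\right) \left(-157\right) + \left(24 \cdot 3 - -30\right) \left(-101\right)}{1598 - \frac{37190}{41007}} = \frac{157 + \left(72 + 30\right) \left(-101\right)}{1598 - \frac{37190}{41007}} = \frac{157 + 102 \left(-101\right)}{1598 - \frac{37190}{41007}} = \frac{157 - 10302}{\frac{65491996}{41007}} = \left(-10145\right) \frac{41007}{65491996} = - \frac{416016015}{65491996}$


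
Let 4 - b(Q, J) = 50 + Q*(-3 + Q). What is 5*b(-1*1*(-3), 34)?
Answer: -230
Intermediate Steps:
b(Q, J) = -46 - Q*(-3 + Q) (b(Q, J) = 4 - (50 + Q*(-3 + Q)) = 4 + (-50 - Q*(-3 + Q)) = -46 - Q*(-3 + Q))
5*b(-1*1*(-3), 34) = 5*(-46 - (-1*1*(-3))² + 3*(-1*1*(-3))) = 5*(-46 - (-1*(-3))² + 3*(-1*(-3))) = 5*(-46 - 1*3² + 3*3) = 5*(-46 - 1*9 + 9) = 5*(-46 - 9 + 9) = 5*(-46) = -230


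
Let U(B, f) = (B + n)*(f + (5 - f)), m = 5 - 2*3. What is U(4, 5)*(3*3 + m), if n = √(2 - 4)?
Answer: 160 + 40*I*√2 ≈ 160.0 + 56.569*I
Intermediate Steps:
m = -1 (m = 5 - 6 = -1)
n = I*√2 (n = √(-2) = I*√2 ≈ 1.4142*I)
U(B, f) = 5*B + 5*I*√2 (U(B, f) = (B + I*√2)*(f + (5 - f)) = (B + I*√2)*5 = 5*B + 5*I*√2)
U(4, 5)*(3*3 + m) = (5*4 + 5*I*√2)*(3*3 - 1) = (20 + 5*I*√2)*(9 - 1) = (20 + 5*I*√2)*8 = 160 + 40*I*√2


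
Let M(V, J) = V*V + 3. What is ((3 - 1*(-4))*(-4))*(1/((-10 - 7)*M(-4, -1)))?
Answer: 28/323 ≈ 0.086687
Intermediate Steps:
M(V, J) = 3 + V**2 (M(V, J) = V**2 + 3 = 3 + V**2)
((3 - 1*(-4))*(-4))*(1/((-10 - 7)*M(-4, -1))) = ((3 - 1*(-4))*(-4))*(1/((-10 - 7)*(3 + (-4)**2))) = ((3 + 4)*(-4))*(1/((-17)*(3 + 16))) = (7*(-4))*(-1/17/19) = -(-28)/(17*19) = -28*(-1/323) = 28/323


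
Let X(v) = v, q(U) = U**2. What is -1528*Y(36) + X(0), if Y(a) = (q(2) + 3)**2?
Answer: -74872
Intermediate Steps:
Y(a) = 49 (Y(a) = (2**2 + 3)**2 = (4 + 3)**2 = 7**2 = 49)
-1528*Y(36) + X(0) = -1528*49 + 0 = -74872 + 0 = -74872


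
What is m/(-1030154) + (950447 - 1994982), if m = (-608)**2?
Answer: -538016139027/515077 ≈ -1.0445e+6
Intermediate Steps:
m = 369664
m/(-1030154) + (950447 - 1994982) = 369664/(-1030154) + (950447 - 1994982) = 369664*(-1/1030154) - 1044535 = -184832/515077 - 1044535 = -538016139027/515077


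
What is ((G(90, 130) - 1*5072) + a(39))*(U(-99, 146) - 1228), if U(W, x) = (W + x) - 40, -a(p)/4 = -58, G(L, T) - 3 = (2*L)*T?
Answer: -22665423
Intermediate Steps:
G(L, T) = 3 + 2*L*T (G(L, T) = 3 + (2*L)*T = 3 + 2*L*T)
a(p) = 232 (a(p) = -4*(-58) = 232)
U(W, x) = -40 + W + x
((G(90, 130) - 1*5072) + a(39))*(U(-99, 146) - 1228) = (((3 + 2*90*130) - 1*5072) + 232)*((-40 - 99 + 146) - 1228) = (((3 + 23400) - 5072) + 232)*(7 - 1228) = ((23403 - 5072) + 232)*(-1221) = (18331 + 232)*(-1221) = 18563*(-1221) = -22665423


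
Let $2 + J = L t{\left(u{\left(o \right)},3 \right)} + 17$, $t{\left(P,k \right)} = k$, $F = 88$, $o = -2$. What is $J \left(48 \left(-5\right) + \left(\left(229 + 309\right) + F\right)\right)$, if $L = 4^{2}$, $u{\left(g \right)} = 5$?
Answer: $24318$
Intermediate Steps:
$L = 16$
$J = 63$ ($J = -2 + \left(16 \cdot 3 + 17\right) = -2 + \left(48 + 17\right) = -2 + 65 = 63$)
$J \left(48 \left(-5\right) + \left(\left(229 + 309\right) + F\right)\right) = 63 \left(48 \left(-5\right) + \left(\left(229 + 309\right) + 88\right)\right) = 63 \left(-240 + \left(538 + 88\right)\right) = 63 \left(-240 + 626\right) = 63 \cdot 386 = 24318$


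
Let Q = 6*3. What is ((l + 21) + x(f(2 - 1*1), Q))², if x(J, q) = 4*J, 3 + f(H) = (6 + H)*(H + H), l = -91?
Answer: 676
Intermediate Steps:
f(H) = -3 + 2*H*(6 + H) (f(H) = -3 + (6 + H)*(H + H) = -3 + (6 + H)*(2*H) = -3 + 2*H*(6 + H))
Q = 18
((l + 21) + x(f(2 - 1*1), Q))² = ((-91 + 21) + 4*(-3 + 2*(2 - 1*1)² + 12*(2 - 1*1)))² = (-70 + 4*(-3 + 2*(2 - 1)² + 12*(2 - 1)))² = (-70 + 4*(-3 + 2*1² + 12*1))² = (-70 + 4*(-3 + 2*1 + 12))² = (-70 + 4*(-3 + 2 + 12))² = (-70 + 4*11)² = (-70 + 44)² = (-26)² = 676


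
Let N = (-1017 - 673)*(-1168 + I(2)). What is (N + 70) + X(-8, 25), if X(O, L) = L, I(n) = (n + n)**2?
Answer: 1946975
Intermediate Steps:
I(n) = 4*n**2 (I(n) = (2*n)**2 = 4*n**2)
N = 1946880 (N = (-1017 - 673)*(-1168 + 4*2**2) = -1690*(-1168 + 4*4) = -1690*(-1168 + 16) = -1690*(-1152) = 1946880)
(N + 70) + X(-8, 25) = (1946880 + 70) + 25 = 1946950 + 25 = 1946975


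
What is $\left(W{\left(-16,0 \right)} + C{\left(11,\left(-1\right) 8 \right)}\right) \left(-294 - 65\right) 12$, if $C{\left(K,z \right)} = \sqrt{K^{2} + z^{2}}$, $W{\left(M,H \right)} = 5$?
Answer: $-21540 - 4308 \sqrt{185} \approx -80135.0$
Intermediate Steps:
$\left(W{\left(-16,0 \right)} + C{\left(11,\left(-1\right) 8 \right)}\right) \left(-294 - 65\right) 12 = \left(5 + \sqrt{11^{2} + \left(\left(-1\right) 8\right)^{2}}\right) \left(-294 - 65\right) 12 = \left(5 + \sqrt{121 + \left(-8\right)^{2}}\right) \left(-359\right) 12 = \left(5 + \sqrt{121 + 64}\right) \left(-359\right) 12 = \left(5 + \sqrt{185}\right) \left(-359\right) 12 = \left(-1795 - 359 \sqrt{185}\right) 12 = -21540 - 4308 \sqrt{185}$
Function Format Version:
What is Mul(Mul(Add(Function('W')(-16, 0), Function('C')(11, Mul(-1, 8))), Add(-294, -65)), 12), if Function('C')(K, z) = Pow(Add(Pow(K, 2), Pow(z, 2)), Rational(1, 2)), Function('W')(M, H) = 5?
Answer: Add(-21540, Mul(-4308, Pow(185, Rational(1, 2)))) ≈ -80135.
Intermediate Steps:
Mul(Mul(Add(Function('W')(-16, 0), Function('C')(11, Mul(-1, 8))), Add(-294, -65)), 12) = Mul(Mul(Add(5, Pow(Add(Pow(11, 2), Pow(Mul(-1, 8), 2)), Rational(1, 2))), Add(-294, -65)), 12) = Mul(Mul(Add(5, Pow(Add(121, Pow(-8, 2)), Rational(1, 2))), -359), 12) = Mul(Mul(Add(5, Pow(Add(121, 64), Rational(1, 2))), -359), 12) = Mul(Mul(Add(5, Pow(185, Rational(1, 2))), -359), 12) = Mul(Add(-1795, Mul(-359, Pow(185, Rational(1, 2)))), 12) = Add(-21540, Mul(-4308, Pow(185, Rational(1, 2))))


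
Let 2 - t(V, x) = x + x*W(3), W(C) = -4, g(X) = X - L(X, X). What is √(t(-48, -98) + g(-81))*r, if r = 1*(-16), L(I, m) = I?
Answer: -32*I*√73 ≈ -273.41*I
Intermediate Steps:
g(X) = 0 (g(X) = X - X = 0)
t(V, x) = 2 + 3*x (t(V, x) = 2 - (x + x*(-4)) = 2 - (x - 4*x) = 2 - (-3)*x = 2 + 3*x)
r = -16
√(t(-48, -98) + g(-81))*r = √((2 + 3*(-98)) + 0)*(-16) = √((2 - 294) + 0)*(-16) = √(-292 + 0)*(-16) = √(-292)*(-16) = (2*I*√73)*(-16) = -32*I*√73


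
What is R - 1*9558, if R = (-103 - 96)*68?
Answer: -23090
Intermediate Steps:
R = -13532 (R = -199*68 = -13532)
R - 1*9558 = -13532 - 1*9558 = -13532 - 9558 = -23090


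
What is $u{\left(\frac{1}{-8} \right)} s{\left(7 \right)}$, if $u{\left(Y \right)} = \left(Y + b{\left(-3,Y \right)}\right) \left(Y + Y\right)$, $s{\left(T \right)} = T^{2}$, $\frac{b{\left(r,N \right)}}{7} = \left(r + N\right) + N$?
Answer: $\frac{8967}{32} \approx 280.22$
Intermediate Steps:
$b{\left(r,N \right)} = 7 r + 14 N$ ($b{\left(r,N \right)} = 7 \left(\left(r + N\right) + N\right) = 7 \left(\left(N + r\right) + N\right) = 7 \left(r + 2 N\right) = 7 r + 14 N$)
$u{\left(Y \right)} = 2 Y \left(-21 + 15 Y\right)$ ($u{\left(Y \right)} = \left(Y + \left(7 \left(-3\right) + 14 Y\right)\right) \left(Y + Y\right) = \left(Y + \left(-21 + 14 Y\right)\right) 2 Y = \left(-21 + 15 Y\right) 2 Y = 2 Y \left(-21 + 15 Y\right)$)
$u{\left(\frac{1}{-8} \right)} s{\left(7 \right)} = \frac{6 \left(-7 + \frac{5}{-8}\right)}{-8} \cdot 7^{2} = 6 \left(- \frac{1}{8}\right) \left(-7 + 5 \left(- \frac{1}{8}\right)\right) 49 = 6 \left(- \frac{1}{8}\right) \left(-7 - \frac{5}{8}\right) 49 = 6 \left(- \frac{1}{8}\right) \left(- \frac{61}{8}\right) 49 = \frac{183}{32} \cdot 49 = \frac{8967}{32}$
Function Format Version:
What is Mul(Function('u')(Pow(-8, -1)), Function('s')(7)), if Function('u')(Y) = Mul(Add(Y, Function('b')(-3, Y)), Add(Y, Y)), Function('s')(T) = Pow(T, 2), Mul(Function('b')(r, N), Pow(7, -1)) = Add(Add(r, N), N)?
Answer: Rational(8967, 32) ≈ 280.22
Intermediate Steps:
Function('b')(r, N) = Add(Mul(7, r), Mul(14, N)) (Function('b')(r, N) = Mul(7, Add(Add(r, N), N)) = Mul(7, Add(Add(N, r), N)) = Mul(7, Add(r, Mul(2, N))) = Add(Mul(7, r), Mul(14, N)))
Function('u')(Y) = Mul(2, Y, Add(-21, Mul(15, Y))) (Function('u')(Y) = Mul(Add(Y, Add(Mul(7, -3), Mul(14, Y))), Add(Y, Y)) = Mul(Add(Y, Add(-21, Mul(14, Y))), Mul(2, Y)) = Mul(Add(-21, Mul(15, Y)), Mul(2, Y)) = Mul(2, Y, Add(-21, Mul(15, Y))))
Mul(Function('u')(Pow(-8, -1)), Function('s')(7)) = Mul(Mul(6, Pow(-8, -1), Add(-7, Mul(5, Pow(-8, -1)))), Pow(7, 2)) = Mul(Mul(6, Rational(-1, 8), Add(-7, Mul(5, Rational(-1, 8)))), 49) = Mul(Mul(6, Rational(-1, 8), Add(-7, Rational(-5, 8))), 49) = Mul(Mul(6, Rational(-1, 8), Rational(-61, 8)), 49) = Mul(Rational(183, 32), 49) = Rational(8967, 32)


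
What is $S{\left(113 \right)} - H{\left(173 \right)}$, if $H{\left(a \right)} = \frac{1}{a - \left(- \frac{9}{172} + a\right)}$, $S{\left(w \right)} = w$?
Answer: $\frac{845}{9} \approx 93.889$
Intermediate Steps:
$H{\left(a \right)} = \frac{172}{9}$ ($H{\left(a \right)} = \frac{1}{a - \left(- \frac{9}{172} + a\right)} = \frac{1}{\frac{9}{172}} = \frac{172}{9}$)
$S{\left(113 \right)} - H{\left(173 \right)} = 113 - \frac{172}{9} = \frac{845}{9}$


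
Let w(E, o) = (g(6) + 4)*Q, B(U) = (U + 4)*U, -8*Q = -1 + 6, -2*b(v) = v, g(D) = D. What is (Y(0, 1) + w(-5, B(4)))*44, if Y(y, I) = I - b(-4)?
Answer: -319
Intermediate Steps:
b(v) = -v/2
Y(y, I) = -2 + I (Y(y, I) = I - (-1)*(-4)/2 = I - 1*2 = I - 2 = -2 + I)
Q = -5/8 (Q = -(-1 + 6)/8 = -⅛*5 = -5/8 ≈ -0.62500)
B(U) = U*(4 + U) (B(U) = (4 + U)*U = U*(4 + U))
w(E, o) = -25/4 (w(E, o) = (6 + 4)*(-5/8) = 10*(-5/8) = -25/4)
(Y(0, 1) + w(-5, B(4)))*44 = ((-2 + 1) - 25/4)*44 = (-1 - 25/4)*44 = -29/4*44 = -319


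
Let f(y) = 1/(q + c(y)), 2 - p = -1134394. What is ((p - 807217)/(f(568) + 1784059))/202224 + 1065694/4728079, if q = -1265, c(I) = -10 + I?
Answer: 271828876807800797359/1205996499024653943552 ≈ 0.22540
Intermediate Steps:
p = 1134396 (p = 2 - 1*(-1134394) = 2 + 1134394 = 1134396)
f(y) = 1/(-1275 + y) (f(y) = 1/(-1265 + (-10 + y)) = 1/(-1275 + y))
((p - 807217)/(f(568) + 1784059))/202224 + 1065694/4728079 = ((1134396 - 807217)/(1/(-1275 + 568) + 1784059))/202224 + 1065694/4728079 = (327179/(1/(-707) + 1784059))*(1/202224) + 1065694*(1/4728079) = (327179/(-1/707 + 1784059))*(1/202224) + 1065694/4728079 = (327179/(1261329712/707))*(1/202224) + 1065694/4728079 = (327179*(707/1261329712))*(1/202224) + 1065694/4728079 = (231315553/1261329712)*(1/202224) + 1065694/4728079 = 231315553/255071139679488 + 1065694/4728079 = 271828876807800797359/1205996499024653943552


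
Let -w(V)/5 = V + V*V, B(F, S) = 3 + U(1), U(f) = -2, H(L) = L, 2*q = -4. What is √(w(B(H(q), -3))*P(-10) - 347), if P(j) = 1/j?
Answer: I*√346 ≈ 18.601*I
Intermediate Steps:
q = -2 (q = (½)*(-4) = -2)
B(F, S) = 1 (B(F, S) = 3 - 2 = 1)
w(V) = -5*V - 5*V² (w(V) = -5*(V + V*V) = -5*(V + V²) = -5*V - 5*V²)
√(w(B(H(q), -3))*P(-10) - 347) = √(-5*1*(1 + 1)/(-10) - 347) = √(-5*1*2*(-⅒) - 347) = √(-10*(-⅒) - 347) = √(1 - 347) = √(-346) = I*√346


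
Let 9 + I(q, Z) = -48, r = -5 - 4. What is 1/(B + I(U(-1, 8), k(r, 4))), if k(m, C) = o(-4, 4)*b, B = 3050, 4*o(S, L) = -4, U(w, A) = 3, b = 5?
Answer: 1/2993 ≈ 0.00033411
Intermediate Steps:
o(S, L) = -1 (o(S, L) = (¼)*(-4) = -1)
r = -9
k(m, C) = -5 (k(m, C) = -1*5 = -5)
I(q, Z) = -57 (I(q, Z) = -9 - 48 = -57)
1/(B + I(U(-1, 8), k(r, 4))) = 1/(3050 - 57) = 1/2993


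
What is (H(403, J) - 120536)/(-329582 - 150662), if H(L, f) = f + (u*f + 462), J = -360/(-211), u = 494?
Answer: 12578707/50665742 ≈ 0.24827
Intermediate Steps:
J = 360/211 (J = -360*(-1/211) = 360/211 ≈ 1.7062)
H(L, f) = 462 + 495*f (H(L, f) = f + (494*f + 462) = f + (462 + 494*f) = 462 + 495*f)
(H(403, J) - 120536)/(-329582 - 150662) = ((462 + 495*(360/211)) - 120536)/(-329582 - 150662) = ((462 + 178200/211) - 120536)/(-480244) = (275682/211 - 120536)*(-1/480244) = -25157414/211*(-1/480244) = 12578707/50665742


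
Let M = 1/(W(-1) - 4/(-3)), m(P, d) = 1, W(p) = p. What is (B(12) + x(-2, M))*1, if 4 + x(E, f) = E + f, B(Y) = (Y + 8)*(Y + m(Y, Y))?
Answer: 257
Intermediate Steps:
B(Y) = (1 + Y)*(8 + Y) (B(Y) = (Y + 8)*(Y + 1) = (8 + Y)*(1 + Y) = (1 + Y)*(8 + Y))
M = 3 (M = 1/(-1 - 4/(-3)) = 1/(-1 - 4*(-⅓)) = 1/(-1 + 4/3) = 1/(⅓) = 3)
x(E, f) = -4 + E + f (x(E, f) = -4 + (E + f) = -4 + E + f)
(B(12) + x(-2, M))*1 = ((8 + 12² + 9*12) + (-4 - 2 + 3))*1 = ((8 + 144 + 108) - 3)*1 = (260 - 3)*1 = 257*1 = 257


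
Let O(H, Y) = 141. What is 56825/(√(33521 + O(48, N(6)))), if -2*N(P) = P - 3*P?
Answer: 56825*√33662/33662 ≈ 309.72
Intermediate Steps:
N(P) = P (N(P) = -(P - 3*P)/2 = -(-1)*P = P)
56825/(√(33521 + O(48, N(6)))) = 56825/(√(33521 + 141)) = 56825/(√33662) = 56825*(√33662/33662) = 56825*√33662/33662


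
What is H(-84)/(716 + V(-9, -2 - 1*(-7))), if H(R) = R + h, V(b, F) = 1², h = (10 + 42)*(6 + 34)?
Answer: 1996/717 ≈ 2.7838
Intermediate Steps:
h = 2080 (h = 52*40 = 2080)
V(b, F) = 1
H(R) = 2080 + R (H(R) = R + 2080 = 2080 + R)
H(-84)/(716 + V(-9, -2 - 1*(-7))) = (2080 - 84)/(716 + 1) = 1996/717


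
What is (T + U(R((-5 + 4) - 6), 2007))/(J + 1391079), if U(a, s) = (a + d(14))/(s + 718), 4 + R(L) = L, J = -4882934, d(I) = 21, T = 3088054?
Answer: -1682989432/1903060975 ≈ -0.88436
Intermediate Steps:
R(L) = -4 + L
U(a, s) = (21 + a)/(718 + s) (U(a, s) = (a + 21)/(s + 718) = (21 + a)/(718 + s))
(T + U(R((-5 + 4) - 6), 2007))/(J + 1391079) = (3088054 + (21 + (-4 + ((-5 + 4) - 6)))/(718 + 2007))/(-4882934 + 1391079) = (3088054 + (21 + (-4 + (-1 - 6)))/2725)/(-3491855) = (3088054 + (21 + (-4 - 7))/2725)*(-1/3491855) = (3088054 + (21 - 11)/2725)*(-1/3491855) = (3088054 + (1/2725)*10)*(-1/3491855) = (3088054 + 2/545)*(-1/3491855) = (1682989432/545)*(-1/3491855) = -1682989432/1903060975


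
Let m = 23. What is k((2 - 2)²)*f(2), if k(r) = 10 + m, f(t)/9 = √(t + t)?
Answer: 594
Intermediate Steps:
f(t) = 9*√2*√t (f(t) = 9*√(t + t) = 9*√(2*t) = 9*(√2*√t) = 9*√2*√t)
k(r) = 33 (k(r) = 10 + 23 = 33)
k((2 - 2)²)*f(2) = 33*(9*√2*√2) = 33*18 = 594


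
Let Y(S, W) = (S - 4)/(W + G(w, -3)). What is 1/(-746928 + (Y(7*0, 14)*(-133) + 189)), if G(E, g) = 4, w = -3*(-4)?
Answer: -9/6720385 ≈ -1.3392e-6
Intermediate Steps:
w = 12
Y(S, W) = (-4 + S)/(4 + W) (Y(S, W) = (S - 4)/(W + 4) = (-4 + S)/(4 + W))
1/(-746928 + (Y(7*0, 14)*(-133) + 189)) = 1/(-746928 + (((-4 + 7*0)/(4 + 14))*(-133) + 189)) = 1/(-746928 + (((-4 + 0)/18)*(-133) + 189)) = 1/(-746928 + (((1/18)*(-4))*(-133) + 189)) = 1/(-746928 + (-2/9*(-133) + 189)) = 1/(-746928 + (266/9 + 189)) = 1/(-746928 + 1967/9) = 1/(-6720385/9) = -9/6720385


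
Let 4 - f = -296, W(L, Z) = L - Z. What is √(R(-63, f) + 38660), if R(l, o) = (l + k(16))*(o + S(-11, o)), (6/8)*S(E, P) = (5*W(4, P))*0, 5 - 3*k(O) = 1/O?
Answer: √81015/2 ≈ 142.32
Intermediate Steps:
f = 300 (f = 4 - 1*(-296) = 4 + 296 = 300)
k(O) = 5/3 - 1/(3*O)
S(E, P) = 0 (S(E, P) = 4*((5*(4 - P))*0)/3 = 4*((20 - 5*P)*0)/3 = (4/3)*0 = 0)
R(l, o) = o*(79/48 + l) (R(l, o) = (l + (⅓)*(-1 + 5*16)/16)*(o + 0) = (l + (⅓)*(1/16)*(-1 + 80))*o = (l + (⅓)*(1/16)*79)*o = (l + 79/48)*o = (79/48 + l)*o = o*(79/48 + l))
√(R(-63, f) + 38660) = √((1/48)*300*(79 + 48*(-63)) + 38660) = √((1/48)*300*(79 - 3024) + 38660) = √((1/48)*300*(-2945) + 38660) = √(-73625/4 + 38660) = √(81015/4) = √81015/2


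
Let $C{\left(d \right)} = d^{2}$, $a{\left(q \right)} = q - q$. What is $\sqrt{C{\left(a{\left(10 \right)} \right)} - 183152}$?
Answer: $4 i \sqrt{11447} \approx 427.96 i$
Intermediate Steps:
$a{\left(q \right)} = 0$
$\sqrt{C{\left(a{\left(10 \right)} \right)} - 183152} = \sqrt{0^{2} - 183152} = \sqrt{0 - 183152} = \sqrt{-183152} = 4 i \sqrt{11447}$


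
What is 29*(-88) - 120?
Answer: -2672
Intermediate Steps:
29*(-88) - 120 = -2552 - 120 = -2672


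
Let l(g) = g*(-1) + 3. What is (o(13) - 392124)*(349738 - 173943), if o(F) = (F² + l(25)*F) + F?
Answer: -68951721260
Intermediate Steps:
l(g) = 3 - g (l(g) = -g + 3 = 3 - g)
o(F) = F² - 21*F (o(F) = (F² + (3 - 1*25)*F) + F = (F² + (3 - 25)*F) + F = (F² - 22*F) + F = F² - 21*F)
(o(13) - 392124)*(349738 - 173943) = (13*(-21 + 13) - 392124)*(349738 - 173943) = (13*(-8) - 392124)*175795 = (-104 - 392124)*175795 = -392228*175795 = -68951721260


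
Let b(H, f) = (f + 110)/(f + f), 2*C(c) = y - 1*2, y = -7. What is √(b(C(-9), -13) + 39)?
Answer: √23842/26 ≈ 5.9388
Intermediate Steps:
C(c) = -9/2 (C(c) = (-7 - 1*2)/2 = (-7 - 2)/2 = (½)*(-9) = -9/2)
b(H, f) = (110 + f)/(2*f) (b(H, f) = (110 + f)/((2*f)) = (110 + f)*(1/(2*f)) = (110 + f)/(2*f))
√(b(C(-9), -13) + 39) = √((½)*(110 - 13)/(-13) + 39) = √((½)*(-1/13)*97 + 39) = √(-97/26 + 39) = √(917/26) = √23842/26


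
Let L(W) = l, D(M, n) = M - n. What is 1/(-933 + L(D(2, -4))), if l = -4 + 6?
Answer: -1/931 ≈ -0.0010741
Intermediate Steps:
l = 2
L(W) = 2
1/(-933 + L(D(2, -4))) = 1/(-933 + 2) = 1/(-931) = -1/931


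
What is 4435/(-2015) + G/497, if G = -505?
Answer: -644354/200291 ≈ -3.2171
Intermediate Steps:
4435/(-2015) + G/497 = 4435/(-2015) - 505/497 = 4435*(-1/2015) - 505*1/497 = -887/403 - 505/497 = -644354/200291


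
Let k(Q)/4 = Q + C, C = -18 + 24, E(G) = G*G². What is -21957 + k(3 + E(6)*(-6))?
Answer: -27105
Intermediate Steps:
E(G) = G³
C = 6
k(Q) = 24 + 4*Q (k(Q) = 4*(Q + 6) = 4*(6 + Q) = 24 + 4*Q)
-21957 + k(3 + E(6)*(-6)) = -21957 + (24 + 4*(3 + 6³*(-6))) = -21957 + (24 + 4*(3 + 216*(-6))) = -21957 + (24 + 4*(3 - 1296)) = -21957 + (24 + 4*(-1293)) = -21957 + (24 - 5172) = -21957 - 5148 = -27105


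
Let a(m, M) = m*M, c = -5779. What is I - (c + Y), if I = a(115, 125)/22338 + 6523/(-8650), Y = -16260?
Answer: 1064608939319/48305925 ≈ 22039.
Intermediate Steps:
a(m, M) = M*m
I = -5341756/48305925 (I = (125*115)/22338 + 6523/(-8650) = 14375*(1/22338) + 6523*(-1/8650) = 14375/22338 - 6523/8650 = -5341756/48305925 ≈ -0.11058)
I - (c + Y) = -5341756/48305925 - (-5779 - 16260) = -5341756/48305925 - 1*(-22039) = -5341756/48305925 + 22039 = 1064608939319/48305925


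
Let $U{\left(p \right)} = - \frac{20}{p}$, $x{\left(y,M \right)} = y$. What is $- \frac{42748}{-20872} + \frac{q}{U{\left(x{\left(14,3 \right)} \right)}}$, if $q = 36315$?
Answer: $- \frac{66316741}{2609} \approx -25418.0$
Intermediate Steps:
$- \frac{42748}{-20872} + \frac{q}{U{\left(x{\left(14,3 \right)} \right)}} = - \frac{42748}{-20872} + \frac{36315}{\left(-20\right) \frac{1}{14}} = \left(-42748\right) \left(- \frac{1}{20872}\right) + \frac{36315}{\left(-20\right) \frac{1}{14}} = \frac{10687}{5218} + \frac{36315}{- \frac{10}{7}} = \frac{10687}{5218} + 36315 \left(- \frac{7}{10}\right) = \frac{10687}{5218} - \frac{50841}{2} = - \frac{66316741}{2609}$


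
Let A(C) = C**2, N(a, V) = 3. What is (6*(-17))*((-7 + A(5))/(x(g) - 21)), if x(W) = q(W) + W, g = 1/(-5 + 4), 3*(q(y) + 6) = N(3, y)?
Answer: 68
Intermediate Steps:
q(y) = -5 (q(y) = -6 + (1/3)*3 = -6 + 1 = -5)
g = -1 (g = 1/(-1) = -1)
x(W) = -5 + W
(6*(-17))*((-7 + A(5))/(x(g) - 21)) = (6*(-17))*((-7 + 5**2)/((-5 - 1) - 21)) = -102*(-7 + 25)/(-6 - 21) = -1836/(-27) = -1836*(-1)/27 = -102*(-2/3) = 68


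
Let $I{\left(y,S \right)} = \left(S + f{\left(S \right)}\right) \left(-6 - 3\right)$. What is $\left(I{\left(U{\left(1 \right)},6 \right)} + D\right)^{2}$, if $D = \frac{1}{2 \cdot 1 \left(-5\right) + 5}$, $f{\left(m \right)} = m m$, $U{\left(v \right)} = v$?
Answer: $\frac{3575881}{25} \approx 1.4304 \cdot 10^{5}$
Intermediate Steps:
$f{\left(m \right)} = m^{2}$
$I{\left(y,S \right)} = - 9 S - 9 S^{2}$ ($I{\left(y,S \right)} = \left(S + S^{2}\right) \left(-6 - 3\right) = \left(S + S^{2}\right) \left(-9\right) = - 9 S - 9 S^{2}$)
$D = - \frac{1}{5}$ ($D = \frac{1}{2 \left(-5\right) + 5} = \frac{1}{-10 + 5} = \frac{1}{-5} = - \frac{1}{5} \approx -0.2$)
$\left(I{\left(U{\left(1 \right)},6 \right)} + D\right)^{2} = \left(9 \cdot 6 \left(-1 - 6\right) - \frac{1}{5}\right)^{2} = \left(9 \cdot 6 \left(-7\right) - \frac{1}{5}\right)^{2} = \left(-378 - \frac{1}{5}\right)^{2} = \left(- \frac{1891}{5}\right)^{2} = \frac{3575881}{25}$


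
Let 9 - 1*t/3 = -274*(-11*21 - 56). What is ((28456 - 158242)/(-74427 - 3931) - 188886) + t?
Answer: -16642116474/39179 ≈ -4.2477e+5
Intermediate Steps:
t = -235887 (t = 27 - (-822)*(-11*21 - 56) = 27 - (-822)*(-231 - 56) = 27 - (-822)*(-287) = 27 - 3*78638 = 27 - 235914 = -235887)
((28456 - 158242)/(-74427 - 3931) - 188886) + t = ((28456 - 158242)/(-74427 - 3931) - 188886) - 235887 = (-129786/(-78358) - 188886) - 235887 = (-129786*(-1/78358) - 188886) - 235887 = (64893/39179 - 188886) - 235887 = -7400299701/39179 - 235887 = -16642116474/39179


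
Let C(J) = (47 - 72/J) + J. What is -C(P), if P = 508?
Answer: -70467/127 ≈ -554.86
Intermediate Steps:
C(J) = 47 + J - 72/J (C(J) = (47 - 72/J) + J = 47 + J - 72/J)
-C(P) = -(47 + 508 - 72/508) = -(47 + 508 - 72*1/508) = -(47 + 508 - 18/127) = -1*70467/127 = -70467/127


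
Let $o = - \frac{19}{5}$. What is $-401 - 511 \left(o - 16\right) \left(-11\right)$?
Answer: $- \frac{558484}{5} \approx -1.117 \cdot 10^{5}$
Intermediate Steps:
$o = - \frac{19}{5}$ ($o = \left(-19\right) \frac{1}{5} = - \frac{19}{5} \approx -3.8$)
$-401 - 511 \left(o - 16\right) \left(-11\right) = -401 - 511 \left(- \frac{19}{5} - 16\right) \left(-11\right) = -401 - 511 \left(\left(- \frac{99}{5}\right) \left(-11\right)\right) = -401 - \frac{556479}{5} = - \frac{558484}{5}$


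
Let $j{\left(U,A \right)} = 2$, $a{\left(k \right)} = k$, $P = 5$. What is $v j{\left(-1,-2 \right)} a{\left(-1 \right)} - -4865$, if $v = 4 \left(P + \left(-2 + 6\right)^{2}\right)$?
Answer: $4697$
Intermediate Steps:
$v = 84$ ($v = 4 \left(5 + \left(-2 + 6\right)^{2}\right) = 4 \left(5 + 4^{2}\right) = 4 \left(5 + 16\right) = 4 \cdot 21 = 84$)
$v j{\left(-1,-2 \right)} a{\left(-1 \right)} - -4865 = 84 \cdot 2 \left(-1\right) - -4865 = 168 \left(-1\right) + 4865 = -168 + 4865 = 4697$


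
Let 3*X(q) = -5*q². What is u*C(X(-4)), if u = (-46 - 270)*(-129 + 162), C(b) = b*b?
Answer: -22246400/3 ≈ -7.4155e+6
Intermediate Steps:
X(q) = -5*q²/3 (X(q) = (-5*q²)/3 = -5*q²/3)
C(b) = b²
u = -10428 (u = -316*33 = -10428)
u*C(X(-4)) = -10428*(-5/3*(-4)²)² = -10428*(-5/3*16)² = -10428*(-80/3)² = -10428*6400/9 = -22246400/3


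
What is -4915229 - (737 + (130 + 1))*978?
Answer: -5764133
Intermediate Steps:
-4915229 - (737 + (130 + 1))*978 = -4915229 - (737 + 131)*978 = -4915229 - 868*978 = -4915229 - 1*848904 = -4915229 - 848904 = -5764133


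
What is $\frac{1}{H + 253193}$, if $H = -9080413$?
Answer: $- \frac{1}{8827220} \approx -1.1329 \cdot 10^{-7}$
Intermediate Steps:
$\frac{1}{H + 253193} = \frac{1}{-9080413 + 253193} = \frac{1}{-8827220} = - \frac{1}{8827220}$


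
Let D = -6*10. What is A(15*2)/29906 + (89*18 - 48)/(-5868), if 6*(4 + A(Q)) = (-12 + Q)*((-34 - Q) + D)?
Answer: -4056691/14624034 ≈ -0.27740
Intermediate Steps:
D = -60
A(Q) = -4 + (-94 - Q)*(-12 + Q)/6 (A(Q) = -4 + ((-12 + Q)*((-34 - Q) - 60))/6 = -4 + ((-12 + Q)*(-94 - Q))/6 = -4 + ((-94 - Q)*(-12 + Q))/6 = -4 + (-94 - Q)*(-12 + Q)/6)
A(15*2)/29906 + (89*18 - 48)/(-5868) = (184 - 205*2 - (15*2)²/6)/29906 + (89*18 - 48)/(-5868) = (184 - 41/3*30 - ⅙*30²)*(1/29906) + (1602 - 48)*(-1/5868) = (184 - 410 - ⅙*900)*(1/29906) + 1554*(-1/5868) = (184 - 410 - 150)*(1/29906) - 259/978 = -376*1/29906 - 259/978 = -188/14953 - 259/978 = -4056691/14624034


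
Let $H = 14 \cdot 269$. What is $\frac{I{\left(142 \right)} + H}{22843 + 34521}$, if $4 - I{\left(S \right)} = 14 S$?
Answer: $\frac{891}{28682} \approx 0.031065$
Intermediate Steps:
$H = 3766$
$I{\left(S \right)} = 4 - 14 S$
$\frac{I{\left(142 \right)} + H}{22843 + 34521} = \frac{\left(4 - 1988\right) + 3766}{22843 + 34521} = \frac{\left(4 - 1988\right) + 3766}{57364} = \left(-1984 + 3766\right) \frac{1}{57364} = 1782 \cdot \frac{1}{57364} = \frac{891}{28682}$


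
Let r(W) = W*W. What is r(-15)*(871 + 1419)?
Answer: 515250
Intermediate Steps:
r(W) = W²
r(-15)*(871 + 1419) = (-15)²*(871 + 1419) = 225*2290 = 515250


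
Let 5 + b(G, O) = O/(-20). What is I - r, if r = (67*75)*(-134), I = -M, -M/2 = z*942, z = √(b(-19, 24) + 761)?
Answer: 673350 + 1884*√18870/5 ≈ 7.2511e+5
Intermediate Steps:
b(G, O) = -5 - O/20 (b(G, O) = -5 + O/(-20) = -5 + O*(-1/20) = -5 - O/20)
z = √18870/5 (z = √((-5 - 1/20*24) + 761) = √((-5 - 6/5) + 761) = √(-31/5 + 761) = √(3774/5) = √18870/5 ≈ 27.474)
M = -1884*√18870/5 (M = -2*√18870/5*942 = -1884*√18870/5 ≈ -51760.)
I = 1884*√18870/5 (I = -(-1884)*√18870/5 = 1884*√18870/5 ≈ 51760.)
r = -673350 (r = 5025*(-134) = -673350)
I - r = 1884*√18870/5 - 1*(-673350) = 1884*√18870/5 + 673350 = 673350 + 1884*√18870/5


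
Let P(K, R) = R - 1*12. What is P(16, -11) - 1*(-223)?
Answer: 200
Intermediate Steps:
P(K, R) = -12 + R (P(K, R) = R - 12 = -12 + R)
P(16, -11) - 1*(-223) = (-12 - 11) - 1*(-223) = -23 + 223 = 200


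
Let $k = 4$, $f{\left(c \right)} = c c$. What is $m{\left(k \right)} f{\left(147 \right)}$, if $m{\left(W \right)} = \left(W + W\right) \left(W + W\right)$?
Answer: $1382976$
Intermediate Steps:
$f{\left(c \right)} = c^{2}$
$m{\left(W \right)} = 4 W^{2}$ ($m{\left(W \right)} = 2 W 2 W = 4 W^{2}$)
$m{\left(k \right)} f{\left(147 \right)} = 4 \cdot 4^{2} \cdot 147^{2} = 4 \cdot 16 \cdot 21609 = 64 \cdot 21609 = 1382976$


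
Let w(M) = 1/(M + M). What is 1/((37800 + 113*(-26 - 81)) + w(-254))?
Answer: 508/13060171 ≈ 3.8897e-5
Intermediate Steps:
w(M) = 1/(2*M)
1/((37800 + 113*(-26 - 81)) + w(-254)) = 1/((37800 + 113*(-26 - 81)) + (½)/(-254)) = 1/((37800 + 113*(-107)) + (½)*(-1/254)) = 1/((37800 - 12091) - 1/508) = 1/(25709 - 1/508) = 1/(13060171/508) = 508/13060171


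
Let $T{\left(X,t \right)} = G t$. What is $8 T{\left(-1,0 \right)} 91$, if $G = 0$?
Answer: $0$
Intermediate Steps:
$T{\left(X,t \right)} = 0$ ($T{\left(X,t \right)} = 0 t = 0$)
$8 T{\left(-1,0 \right)} 91 = 8 \cdot 0 \cdot 91 = 0 \cdot 91 = 0$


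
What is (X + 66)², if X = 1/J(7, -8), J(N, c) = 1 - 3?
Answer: 17161/4 ≈ 4290.3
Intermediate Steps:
J(N, c) = -2
X = -½ (X = 1/(-2) = -½ ≈ -0.50000)
(X + 66)² = (-½ + 66)² = (131/2)² = 17161/4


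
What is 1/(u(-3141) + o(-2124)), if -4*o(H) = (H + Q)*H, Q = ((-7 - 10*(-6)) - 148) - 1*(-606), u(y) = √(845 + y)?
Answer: -856503/733597391305 - 2*I*√574/733597391305 ≈ -1.1675e-6 - 6.5317e-11*I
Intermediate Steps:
Q = 511 (Q = ((-7 + 60) - 148) + 606 = (53 - 148) + 606 = -95 + 606 = 511)
o(H) = -H*(511 + H)/4 (o(H) = -(H + 511)*H/4 = -(511 + H)*H/4 = -H*(511 + H)/4)
1/(u(-3141) + o(-2124)) = 1/(√(845 - 3141) - ¼*(-2124)*(511 - 2124)) = 1/(√(-2296) - ¼*(-2124)*(-1613)) = 1/(2*I*√574 - 856503) = 1/(-856503 + 2*I*√574)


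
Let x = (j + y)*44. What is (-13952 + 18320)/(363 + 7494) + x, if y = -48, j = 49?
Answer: 116692/2619 ≈ 44.556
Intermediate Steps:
x = 44 (x = (49 - 48)*44 = 1*44 = 44)
(-13952 + 18320)/(363 + 7494) + x = (-13952 + 18320)/(363 + 7494) + 44 = 4368/7857 + 44 = 4368*(1/7857) + 44 = 1456/2619 + 44 = 116692/2619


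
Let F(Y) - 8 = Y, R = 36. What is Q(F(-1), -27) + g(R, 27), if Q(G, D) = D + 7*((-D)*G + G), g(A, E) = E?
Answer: 1372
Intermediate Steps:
F(Y) = 8 + Y
Q(G, D) = D + 7*G - 7*D*G (Q(G, D) = D + 7*(-D*G + G) = D + 7*(G - D*G) = D + (7*G - 7*D*G) = D + 7*G - 7*D*G)
Q(F(-1), -27) + g(R, 27) = (-27 + 7*(8 - 1) - 7*(-27)*(8 - 1)) + 27 = (-27 + 7*7 - 7*(-27)*7) + 27 = (-27 + 49 + 1323) + 27 = 1345 + 27 = 1372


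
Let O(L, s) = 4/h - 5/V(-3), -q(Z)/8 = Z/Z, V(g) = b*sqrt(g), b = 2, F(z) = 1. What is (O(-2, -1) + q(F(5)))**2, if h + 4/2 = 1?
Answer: 1703/12 - 20*I*sqrt(3) ≈ 141.92 - 34.641*I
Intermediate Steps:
h = -1 (h = -2 + 1 = -1)
V(g) = 2*sqrt(g)
q(Z) = -8 (q(Z) = -8*Z/Z = -8*1 = -8)
O(L, s) = -4 + 5*I*sqrt(3)/6 (O(L, s) = 4/(-1) - 5*(-I*sqrt(3)/6) = 4*(-1) - 5*(-I*sqrt(3)/6) = -4 - 5*(-I*sqrt(3)/6) = -4 - (-5)*I*sqrt(3)/6 = -4 + 5*I*sqrt(3)/6)
(O(-2, -1) + q(F(5)))**2 = ((-4 + 5*I*sqrt(3)/6) - 8)**2 = (-12 + 5*I*sqrt(3)/6)**2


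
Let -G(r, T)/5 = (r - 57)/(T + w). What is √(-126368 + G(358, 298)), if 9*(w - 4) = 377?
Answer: I*√48420966119/619 ≈ 355.49*I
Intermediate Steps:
w = 413/9 (w = 4 + (⅑)*377 = 4 + 377/9 = 413/9 ≈ 45.889)
G(r, T) = -5*(-57 + r)/(413/9 + T) (G(r, T) = -5*(r - 57)/(T + 413/9) = -5*(-57 + r)/(413/9 + T))
√(-126368 + G(358, 298)) = √(-126368 + 45*(57 - 1*358)/(413 + 9*298)) = √(-126368 + 45*(57 - 358)/(413 + 2682)) = √(-126368 + 45*(-301)/3095) = √(-126368 + 45*(1/3095)*(-301)) = √(-126368 - 2709/619) = √(-78224501/619) = I*√48420966119/619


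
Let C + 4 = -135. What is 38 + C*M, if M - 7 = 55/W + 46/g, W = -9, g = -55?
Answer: 15196/495 ≈ 30.699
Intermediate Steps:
C = -139 (C = -4 - 135 = -139)
M = 26/495 (M = 7 + (55/(-9) + 46/(-55)) = 7 + (55*(-1/9) + 46*(-1/55)) = 7 + (-55/9 - 46/55) = 7 - 3439/495 = 26/495 ≈ 0.052525)
38 + C*M = 38 - 139*26/495 = 38 - 3614/495 = 15196/495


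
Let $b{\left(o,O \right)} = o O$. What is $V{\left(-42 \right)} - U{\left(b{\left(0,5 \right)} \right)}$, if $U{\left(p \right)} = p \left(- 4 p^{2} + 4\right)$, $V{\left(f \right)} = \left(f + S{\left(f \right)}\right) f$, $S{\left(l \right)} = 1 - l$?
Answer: $-42$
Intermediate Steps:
$V{\left(f \right)} = f$ ($V{\left(f \right)} = \left(f - \left(-1 + f\right)\right) f = 1 f = f$)
$b{\left(o,O \right)} = O o$
$U{\left(p \right)} = p \left(4 - 4 p^{2}\right)$
$V{\left(-42 \right)} - U{\left(b{\left(0,5 \right)} \right)} = -42 - 4 \cdot 5 \cdot 0 \left(1 - \left(5 \cdot 0\right)^{2}\right) = -42 - 4 \cdot 0 \left(1 - 0^{2}\right) = -42 - 4 \cdot 0 \left(1 - 0\right) = -42 - 4 \cdot 0 \left(1 + 0\right) = -42 - 4 \cdot 0 \cdot 1 = -42 - 0 = -42 + 0 = -42$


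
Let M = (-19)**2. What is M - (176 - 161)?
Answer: 346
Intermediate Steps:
M = 361
M - (176 - 161) = 361 - (176 - 161) = 361 - 1*15 = 361 - 15 = 346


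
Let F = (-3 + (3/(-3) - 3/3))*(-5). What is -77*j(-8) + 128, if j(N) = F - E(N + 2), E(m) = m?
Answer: -2259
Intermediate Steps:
F = 25 (F = (-3 + (3*(-1/3) - 3*1/3))*(-5) = (-3 + (-1 - 1))*(-5) = (-3 - 2)*(-5) = -5*(-5) = 25)
j(N) = 23 - N (j(N) = 25 - (N + 2) = 25 - (2 + N) = 25 + (-2 - N) = 23 - N)
-77*j(-8) + 128 = -77*(23 - 1*(-8)) + 128 = -77*(23 + 8) + 128 = -77*31 + 128 = -2387 + 128 = -2259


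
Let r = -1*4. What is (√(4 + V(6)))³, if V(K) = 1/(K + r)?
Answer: 27*√2/4 ≈ 9.5459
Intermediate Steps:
r = -4
V(K) = 1/(-4 + K) (V(K) = 1/(K - 4) = 1/(-4 + K))
(√(4 + V(6)))³ = (√(4 + 1/(-4 + 6)))³ = (√(4 + 1/2))³ = (√(4 + ½))³ = (√(9/2))³ = (3*√2/2)³ = 27*√2/4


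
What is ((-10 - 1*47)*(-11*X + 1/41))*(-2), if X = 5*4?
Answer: -1028166/41 ≈ -25077.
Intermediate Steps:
X = 20
((-10 - 1*47)*(-11*X + 1/41))*(-2) = ((-10 - 1*47)*(-11*20 + 1/41))*(-2) = ((-10 - 47)*(-220 + 1/41))*(-2) = -57*(-9019/41)*(-2) = (514083/41)*(-2) = -1028166/41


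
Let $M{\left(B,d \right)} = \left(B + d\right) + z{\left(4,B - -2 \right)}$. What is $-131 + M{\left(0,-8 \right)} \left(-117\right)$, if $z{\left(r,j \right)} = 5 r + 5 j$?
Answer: $-2705$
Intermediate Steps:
$z{\left(r,j \right)} = 5 j + 5 r$
$M{\left(B,d \right)} = 30 + d + 6 B$ ($M{\left(B,d \right)} = \left(B + d\right) + \left(5 \left(B - -2\right) + 5 \cdot 4\right) = \left(B + d\right) + \left(5 \left(B + 2\right) + 20\right) = \left(B + d\right) + \left(5 \left(2 + B\right) + 20\right) = \left(B + d\right) + \left(\left(10 + 5 B\right) + 20\right) = \left(B + d\right) + \left(30 + 5 B\right) = 30 + d + 6 B$)
$-131 + M{\left(0,-8 \right)} \left(-117\right) = -131 + \left(30 - 8 + 6 \cdot 0\right) \left(-117\right) = -131 + \left(30 - 8 + 0\right) \left(-117\right) = -131 + 22 \left(-117\right) = -131 - 2574 = -2705$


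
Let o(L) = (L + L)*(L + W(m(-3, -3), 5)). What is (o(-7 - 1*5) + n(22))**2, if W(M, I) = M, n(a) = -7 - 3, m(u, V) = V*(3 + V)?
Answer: 77284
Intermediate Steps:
n(a) = -10
o(L) = 2*L**2 (o(L) = (L + L)*(L - 3*(3 - 3)) = (2*L)*(L - 3*0) = (2*L)*(L + 0) = (2*L)*L = 2*L**2)
(o(-7 - 1*5) + n(22))**2 = (2*(-7 - 1*5)**2 - 10)**2 = (2*(-7 - 5)**2 - 10)**2 = (2*(-12)**2 - 10)**2 = (2*144 - 10)**2 = (288 - 10)**2 = 278**2 = 77284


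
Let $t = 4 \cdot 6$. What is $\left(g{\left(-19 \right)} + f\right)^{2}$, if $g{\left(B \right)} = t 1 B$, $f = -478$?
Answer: $872356$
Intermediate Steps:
$t = 24$
$g{\left(B \right)} = 24 B$ ($g{\left(B \right)} = 24 \cdot 1 B = 24 B$)
$\left(g{\left(-19 \right)} + f\right)^{2} = \left(24 \left(-19\right) - 478\right)^{2} = \left(-456 - 478\right)^{2} = \left(-934\right)^{2} = 872356$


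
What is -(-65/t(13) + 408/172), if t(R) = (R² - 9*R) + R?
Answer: -59/43 ≈ -1.3721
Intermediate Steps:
t(R) = R² - 8*R
-(-65/t(13) + 408/172) = -(-65*1/(13*(-8 + 13)) + 408/172) = -(-65/(13*5) + 408*(1/172)) = -(-65/65 + 102/43) = -(-65*1/65 + 102/43) = -(-1 + 102/43) = -1*59/43 = -59/43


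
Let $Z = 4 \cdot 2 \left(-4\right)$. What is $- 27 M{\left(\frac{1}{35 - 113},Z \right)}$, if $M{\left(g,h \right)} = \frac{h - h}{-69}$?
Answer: $0$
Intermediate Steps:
$Z = -32$ ($Z = 8 \left(-4\right) = -32$)
$M{\left(g,h \right)} = 0$ ($M{\left(g,h \right)} = 0 \left(- \frac{1}{69}\right) = 0$)
$- 27 M{\left(\frac{1}{35 - 113},Z \right)} = \left(-27\right) 0 = 0$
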